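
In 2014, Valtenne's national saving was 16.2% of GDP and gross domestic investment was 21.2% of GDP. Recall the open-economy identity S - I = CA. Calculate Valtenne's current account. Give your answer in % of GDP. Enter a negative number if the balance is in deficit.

CA = S - I = 16.2 - 21.2 = -5.0

-5.0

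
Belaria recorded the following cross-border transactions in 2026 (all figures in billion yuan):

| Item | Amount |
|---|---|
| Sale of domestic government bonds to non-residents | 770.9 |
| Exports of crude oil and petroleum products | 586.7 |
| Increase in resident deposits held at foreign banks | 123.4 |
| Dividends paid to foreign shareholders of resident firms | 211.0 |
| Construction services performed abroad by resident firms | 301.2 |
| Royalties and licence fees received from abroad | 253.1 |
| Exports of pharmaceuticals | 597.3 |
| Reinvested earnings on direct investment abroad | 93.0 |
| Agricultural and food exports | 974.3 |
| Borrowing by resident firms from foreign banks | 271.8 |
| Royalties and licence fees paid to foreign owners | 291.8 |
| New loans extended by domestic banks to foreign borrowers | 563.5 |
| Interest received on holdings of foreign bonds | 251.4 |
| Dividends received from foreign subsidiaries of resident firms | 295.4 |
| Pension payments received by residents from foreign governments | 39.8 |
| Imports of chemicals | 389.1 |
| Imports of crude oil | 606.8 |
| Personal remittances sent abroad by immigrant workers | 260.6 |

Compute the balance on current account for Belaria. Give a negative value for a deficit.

1632.9

Goods: 597.3 + 974.3 + 586.7 - 606.8 - 389.1 = 1162.4
Services: 301.2 + 253.1 - 291.8 = 262.5
Primary income: 93.0 + 295.4 - 211.0 + 251.4 = 428.8
Secondary income: -260.6 + 39.8 = -220.8
Current account = 1162.4 + 262.5 + 428.8 + (-220.8) = 1632.9
(Excluded from the current account — financial account: sale of domestic government bonds to non-residents 770.9, increase in resident deposits held at foreign banks 123.4, borrowing by resident firms from foreign banks 271.8, new loans extended by domestic banks to foreign borrowers 563.5.)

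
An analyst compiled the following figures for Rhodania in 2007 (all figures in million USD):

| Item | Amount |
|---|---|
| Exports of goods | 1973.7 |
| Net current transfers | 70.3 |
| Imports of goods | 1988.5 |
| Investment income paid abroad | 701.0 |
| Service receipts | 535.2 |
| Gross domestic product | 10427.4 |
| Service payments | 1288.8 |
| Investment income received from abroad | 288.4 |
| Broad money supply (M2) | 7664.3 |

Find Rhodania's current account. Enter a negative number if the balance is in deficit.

-1110.7

Goods balance = 1973.7 - 1988.5 = -14.8
Services balance = 535.2 - 1288.8 = -753.6
Trade balance (goods + services) = -14.8 + (-753.6) = -768.4
Net primary income = 288.4 - 701.0 = -412.6
Net secondary income = 70.3
Current account = -768.4 + (-412.6) + 70.3 = -1110.7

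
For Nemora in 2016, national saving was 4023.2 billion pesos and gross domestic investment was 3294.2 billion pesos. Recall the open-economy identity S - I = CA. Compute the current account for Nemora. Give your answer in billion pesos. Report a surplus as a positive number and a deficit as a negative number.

S - I = CA (net lending to the rest of the world).
CA = S - I = 4023.2 - 3294.2 = 729.0

729.0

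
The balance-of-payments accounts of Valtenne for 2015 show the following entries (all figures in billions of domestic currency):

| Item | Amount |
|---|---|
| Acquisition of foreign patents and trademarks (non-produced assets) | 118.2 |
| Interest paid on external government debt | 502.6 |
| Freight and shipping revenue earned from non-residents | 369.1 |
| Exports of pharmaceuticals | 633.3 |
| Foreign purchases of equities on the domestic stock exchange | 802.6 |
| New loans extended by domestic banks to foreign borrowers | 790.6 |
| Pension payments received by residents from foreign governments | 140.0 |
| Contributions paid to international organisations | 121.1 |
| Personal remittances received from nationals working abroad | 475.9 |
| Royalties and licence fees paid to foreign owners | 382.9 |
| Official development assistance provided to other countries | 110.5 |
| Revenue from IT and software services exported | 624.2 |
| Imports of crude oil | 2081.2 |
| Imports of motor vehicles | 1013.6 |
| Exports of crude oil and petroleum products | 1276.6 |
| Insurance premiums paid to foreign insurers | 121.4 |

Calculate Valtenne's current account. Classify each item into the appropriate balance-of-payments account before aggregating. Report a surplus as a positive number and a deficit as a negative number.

Goods: 1276.6 + 633.3 - 1013.6 - 2081.2 = -1184.9
Services: -382.9 + 369.1 + 624.2 - 121.4 = 489.0
Primary income: -502.6
Secondary income: 140.0 - 110.5 + 475.9 - 121.1 = 384.3
Current account = (-1184.9) + 489.0 + (-502.6) + 384.3 = -814.2
(Excluded from the current account — capital account: acquisition of foreign patents and trademarks (non-produced assets) 118.2; financial account: foreign purchases of equities on the domestic stock exchange 802.6, new loans extended by domestic banks to foreign borrowers 790.6.)

-814.2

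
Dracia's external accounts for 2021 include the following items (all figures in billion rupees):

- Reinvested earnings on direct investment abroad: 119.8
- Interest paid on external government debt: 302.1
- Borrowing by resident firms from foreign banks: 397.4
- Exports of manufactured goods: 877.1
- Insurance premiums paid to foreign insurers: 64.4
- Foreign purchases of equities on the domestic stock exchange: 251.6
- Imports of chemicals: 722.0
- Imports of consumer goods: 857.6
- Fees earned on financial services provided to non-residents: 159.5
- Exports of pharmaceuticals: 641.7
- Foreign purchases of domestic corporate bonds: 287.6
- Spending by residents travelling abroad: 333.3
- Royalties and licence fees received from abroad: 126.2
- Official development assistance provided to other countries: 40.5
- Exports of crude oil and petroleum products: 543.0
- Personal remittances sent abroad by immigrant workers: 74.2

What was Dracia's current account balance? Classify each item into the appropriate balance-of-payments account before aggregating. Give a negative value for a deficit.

Goods: 877.1 + 641.7 - 857.6 + 543.0 - 722.0 = 482.2
Services: -333.3 + 126.2 - 64.4 + 159.5 = -112.0
Primary income: -302.1 + 119.8 = -182.3
Secondary income: -74.2 - 40.5 = -114.7
Current account = 482.2 + (-112.0) + (-182.3) + (-114.7) = 73.2
(Excluded from the current account — financial account: borrowing by resident firms from foreign banks 397.4, foreign purchases of equities on the domestic stock exchange 251.6, foreign purchases of domestic corporate bonds 287.6.)

73.2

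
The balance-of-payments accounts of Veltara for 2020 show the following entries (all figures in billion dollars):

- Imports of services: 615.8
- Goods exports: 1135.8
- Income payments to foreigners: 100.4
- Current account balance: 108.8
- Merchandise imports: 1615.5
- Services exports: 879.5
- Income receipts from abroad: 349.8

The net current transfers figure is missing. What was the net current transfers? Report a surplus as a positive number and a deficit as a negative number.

75.4

Current account = goods balance + services balance + net primary income + net secondary income
Sum of the known components = 33.4
Net current transfers = CA - (known components) = 108.8 - 33.4 = 75.4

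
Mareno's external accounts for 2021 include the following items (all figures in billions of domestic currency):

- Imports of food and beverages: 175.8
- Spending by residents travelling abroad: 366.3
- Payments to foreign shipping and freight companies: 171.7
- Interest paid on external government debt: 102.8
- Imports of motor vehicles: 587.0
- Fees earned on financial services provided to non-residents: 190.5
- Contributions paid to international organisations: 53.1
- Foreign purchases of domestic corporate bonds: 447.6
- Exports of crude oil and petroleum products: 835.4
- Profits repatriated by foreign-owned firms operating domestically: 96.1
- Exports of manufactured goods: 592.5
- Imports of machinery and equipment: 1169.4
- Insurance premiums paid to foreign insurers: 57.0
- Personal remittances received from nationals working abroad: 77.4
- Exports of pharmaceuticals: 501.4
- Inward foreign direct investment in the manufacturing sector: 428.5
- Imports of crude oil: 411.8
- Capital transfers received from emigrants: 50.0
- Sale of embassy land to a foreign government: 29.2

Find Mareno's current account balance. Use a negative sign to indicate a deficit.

Goods: 501.4 - 1169.4 - 587.0 + 835.4 + 592.5 - 411.8 - 175.8 = -414.7
Services: -171.7 + 190.5 - 57.0 - 366.3 = -404.5
Primary income: -102.8 - 96.1 = -198.9
Secondary income: -53.1 + 77.4 = 24.3
Current account = (-414.7) + (-404.5) + (-198.9) + 24.3 = -993.8
(Excluded from the current account — financial account: foreign purchases of domestic corporate bonds 447.6, inward foreign direct investment in the manufacturing sector 428.5; capital account: capital transfers received from emigrants 50.0, sale of embassy land to a foreign government 29.2.)

-993.8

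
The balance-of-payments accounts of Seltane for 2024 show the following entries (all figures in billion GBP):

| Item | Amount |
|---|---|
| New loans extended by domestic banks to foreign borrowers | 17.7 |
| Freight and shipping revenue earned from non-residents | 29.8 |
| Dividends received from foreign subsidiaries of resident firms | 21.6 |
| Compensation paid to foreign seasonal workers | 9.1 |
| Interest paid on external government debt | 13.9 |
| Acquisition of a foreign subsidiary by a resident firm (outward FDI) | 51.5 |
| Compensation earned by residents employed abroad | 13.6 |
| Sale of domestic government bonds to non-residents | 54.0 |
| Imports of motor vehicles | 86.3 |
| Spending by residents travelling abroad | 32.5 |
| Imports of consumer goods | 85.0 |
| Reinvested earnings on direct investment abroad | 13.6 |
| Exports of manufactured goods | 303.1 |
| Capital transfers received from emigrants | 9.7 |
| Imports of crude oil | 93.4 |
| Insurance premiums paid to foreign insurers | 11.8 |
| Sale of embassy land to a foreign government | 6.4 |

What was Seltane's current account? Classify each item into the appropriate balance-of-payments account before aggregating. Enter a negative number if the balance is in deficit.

49.7

Goods: -85.0 + 303.1 - 93.4 - 86.3 = 38.4
Services: -32.5 - 11.8 + 29.8 = -14.5
Primary income: 13.6 - 13.9 - 9.1 + 13.6 + 21.6 = 25.8
Current account = 38.4 + (-14.5) + 25.8 = 49.7
(Excluded from the current account — financial account: new loans extended by domestic banks to foreign borrowers 17.7, acquisition of a foreign subsidiary by a resident firm (outward FDI) 51.5, sale of domestic government bonds to non-residents 54.0; capital account: capital transfers received from emigrants 9.7, sale of embassy land to a foreign government 6.4.)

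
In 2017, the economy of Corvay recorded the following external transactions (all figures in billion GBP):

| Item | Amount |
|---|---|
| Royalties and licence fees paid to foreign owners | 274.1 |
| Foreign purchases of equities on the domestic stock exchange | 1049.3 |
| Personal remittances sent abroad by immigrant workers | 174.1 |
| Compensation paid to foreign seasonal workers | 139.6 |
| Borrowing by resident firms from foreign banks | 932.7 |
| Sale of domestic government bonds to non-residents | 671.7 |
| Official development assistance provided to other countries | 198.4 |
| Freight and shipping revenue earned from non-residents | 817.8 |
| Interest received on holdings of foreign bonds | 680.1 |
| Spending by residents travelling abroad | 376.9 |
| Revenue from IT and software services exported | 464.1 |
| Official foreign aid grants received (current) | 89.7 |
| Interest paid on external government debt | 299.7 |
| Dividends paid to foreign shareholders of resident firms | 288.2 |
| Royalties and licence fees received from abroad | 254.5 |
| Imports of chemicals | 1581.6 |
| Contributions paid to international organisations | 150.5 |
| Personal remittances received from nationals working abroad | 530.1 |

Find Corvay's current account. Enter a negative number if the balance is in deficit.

Goods: -1581.6
Services: -274.1 + 254.5 + 464.1 - 376.9 + 817.8 = 885.4
Primary income: -288.2 + 680.1 - 299.7 - 139.6 = -47.4
Secondary income: -150.5 - 174.1 - 198.4 + 89.7 + 530.1 = 96.8
Current account = (-1581.6) + 885.4 + (-47.4) + 96.8 = -646.8
(Excluded from the current account — financial account: foreign purchases of equities on the domestic stock exchange 1049.3, borrowing by resident firms from foreign banks 932.7, sale of domestic government bonds to non-residents 671.7.)

-646.8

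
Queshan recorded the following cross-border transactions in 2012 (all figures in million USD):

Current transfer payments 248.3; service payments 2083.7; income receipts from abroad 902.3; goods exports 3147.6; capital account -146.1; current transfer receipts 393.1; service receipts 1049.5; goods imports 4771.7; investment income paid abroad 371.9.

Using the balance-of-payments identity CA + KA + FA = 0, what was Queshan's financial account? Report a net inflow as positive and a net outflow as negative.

Goods balance = 3147.6 - 4771.7 = -1624.1
Services balance = 1049.5 - 2083.7 = -1034.2
Trade balance (goods + services) = -1624.1 + (-1034.2) = -2658.3
Net primary income = 902.3 - 371.9 = 530.4
Net secondary income = 393.1 - 248.3 = 144.8
Current account = -2658.3 + 530.4 + 144.8 = -1983.1
Financial account = -(-1983.1 + (-146.1)) = 2129.2

2129.2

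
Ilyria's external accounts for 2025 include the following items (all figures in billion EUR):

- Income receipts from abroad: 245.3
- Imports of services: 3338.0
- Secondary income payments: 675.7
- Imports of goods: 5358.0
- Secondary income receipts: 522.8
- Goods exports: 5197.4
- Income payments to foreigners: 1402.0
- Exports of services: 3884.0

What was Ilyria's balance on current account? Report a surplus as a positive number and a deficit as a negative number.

Goods balance = 5197.4 - 5358.0 = -160.6
Services balance = 3884.0 - 3338.0 = 546.0
Trade balance (goods + services) = -160.6 + 546.0 = 385.4
Net primary income = 245.3 - 1402.0 = -1156.7
Net secondary income = 522.8 - 675.7 = -152.9
Current account = 385.4 + (-1156.7) + (-152.9) = -924.2

-924.2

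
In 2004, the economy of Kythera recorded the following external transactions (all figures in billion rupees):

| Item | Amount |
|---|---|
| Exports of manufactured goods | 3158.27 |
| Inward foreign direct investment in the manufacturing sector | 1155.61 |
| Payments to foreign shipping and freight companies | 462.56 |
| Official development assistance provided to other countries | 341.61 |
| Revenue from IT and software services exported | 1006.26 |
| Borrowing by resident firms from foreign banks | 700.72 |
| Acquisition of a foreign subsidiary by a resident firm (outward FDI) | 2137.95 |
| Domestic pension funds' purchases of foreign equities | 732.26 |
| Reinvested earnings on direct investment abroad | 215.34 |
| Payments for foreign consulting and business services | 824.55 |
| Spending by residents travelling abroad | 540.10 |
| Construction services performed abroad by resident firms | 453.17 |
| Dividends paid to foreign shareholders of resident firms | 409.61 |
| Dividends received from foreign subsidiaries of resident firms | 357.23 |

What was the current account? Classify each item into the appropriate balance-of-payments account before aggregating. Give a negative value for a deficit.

2611.84

Goods: 3158.27
Services: 453.17 - 824.55 - 462.56 + 1006.26 - 540.10 = -367.78
Primary income: 215.34 - 409.61 + 357.23 = 162.96
Secondary income: -341.61
Current account = 3158.27 + (-367.78) + 162.96 + (-341.61) = 2611.84
(Excluded from the current account — financial account: inward foreign direct investment in the manufacturing sector 1155.61, borrowing by resident firms from foreign banks 700.72, acquisition of a foreign subsidiary by a resident firm (outward FDI) 2137.95, domestic pension funds' purchases of foreign equities 732.26.)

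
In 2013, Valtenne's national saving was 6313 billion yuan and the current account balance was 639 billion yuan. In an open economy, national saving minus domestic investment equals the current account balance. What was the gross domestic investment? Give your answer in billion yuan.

5674

S - I = CA (net lending to the rest of the world).
I = S - CA = 6313 - 639 = 5674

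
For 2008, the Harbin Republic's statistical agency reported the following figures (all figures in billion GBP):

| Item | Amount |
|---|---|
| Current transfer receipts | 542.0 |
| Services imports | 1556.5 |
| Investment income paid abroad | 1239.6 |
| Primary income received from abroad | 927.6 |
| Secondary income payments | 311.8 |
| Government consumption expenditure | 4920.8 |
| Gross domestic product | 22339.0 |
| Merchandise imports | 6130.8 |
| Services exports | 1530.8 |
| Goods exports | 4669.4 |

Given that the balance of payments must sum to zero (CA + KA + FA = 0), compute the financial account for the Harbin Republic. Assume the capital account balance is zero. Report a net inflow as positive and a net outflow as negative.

Goods balance = 4669.4 - 6130.8 = -1461.4
Services balance = 1530.8 - 1556.5 = -25.7
Trade balance (goods + services) = -1461.4 + (-25.7) = -1487.1
Net primary income = 927.6 - 1239.6 = -312.0
Net secondary income = 542.0 - 311.8 = 230.2
Current account = -1487.1 + (-312.0) + 230.2 = -1568.9
Financial account = -(-1568.9) = 1568.9

1568.9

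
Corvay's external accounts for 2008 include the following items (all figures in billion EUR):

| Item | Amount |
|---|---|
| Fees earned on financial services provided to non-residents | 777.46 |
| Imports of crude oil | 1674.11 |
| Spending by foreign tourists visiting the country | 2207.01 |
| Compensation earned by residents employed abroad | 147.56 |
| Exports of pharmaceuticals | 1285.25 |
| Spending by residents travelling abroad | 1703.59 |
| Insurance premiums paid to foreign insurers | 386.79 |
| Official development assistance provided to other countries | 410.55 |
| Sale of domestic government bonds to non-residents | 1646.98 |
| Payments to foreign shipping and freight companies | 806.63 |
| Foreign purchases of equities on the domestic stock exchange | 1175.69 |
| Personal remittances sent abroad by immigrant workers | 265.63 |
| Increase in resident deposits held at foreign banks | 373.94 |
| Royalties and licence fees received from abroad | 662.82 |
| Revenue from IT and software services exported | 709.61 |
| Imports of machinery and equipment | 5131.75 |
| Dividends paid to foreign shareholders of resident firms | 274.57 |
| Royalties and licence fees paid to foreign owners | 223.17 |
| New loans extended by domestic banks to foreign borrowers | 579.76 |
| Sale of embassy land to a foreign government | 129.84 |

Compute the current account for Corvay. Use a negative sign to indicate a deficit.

-5087.08

Goods: 1285.25 - 5131.75 - 1674.11 = -5520.61
Services: -806.63 - 223.17 + 2207.01 + 662.82 - 386.79 + 709.61 + 777.46 - 1703.59 = 1236.72
Primary income: -274.57 + 147.56 = -127.01
Secondary income: -265.63 - 410.55 = -676.18
Current account = (-5520.61) + 1236.72 + (-127.01) + (-676.18) = -5087.08
(Excluded from the current account — financial account: sale of domestic government bonds to non-residents 1646.98, foreign purchases of equities on the domestic stock exchange 1175.69, increase in resident deposits held at foreign banks 373.94, new loans extended by domestic banks to foreign borrowers 579.76; capital account: sale of embassy land to a foreign government 129.84.)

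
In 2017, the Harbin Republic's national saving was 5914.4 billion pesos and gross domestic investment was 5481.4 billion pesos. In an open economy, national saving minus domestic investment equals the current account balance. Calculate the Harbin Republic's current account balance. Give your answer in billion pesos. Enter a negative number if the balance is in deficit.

CA = S - I = 5914.4 - 5481.4 = 433.0

433.0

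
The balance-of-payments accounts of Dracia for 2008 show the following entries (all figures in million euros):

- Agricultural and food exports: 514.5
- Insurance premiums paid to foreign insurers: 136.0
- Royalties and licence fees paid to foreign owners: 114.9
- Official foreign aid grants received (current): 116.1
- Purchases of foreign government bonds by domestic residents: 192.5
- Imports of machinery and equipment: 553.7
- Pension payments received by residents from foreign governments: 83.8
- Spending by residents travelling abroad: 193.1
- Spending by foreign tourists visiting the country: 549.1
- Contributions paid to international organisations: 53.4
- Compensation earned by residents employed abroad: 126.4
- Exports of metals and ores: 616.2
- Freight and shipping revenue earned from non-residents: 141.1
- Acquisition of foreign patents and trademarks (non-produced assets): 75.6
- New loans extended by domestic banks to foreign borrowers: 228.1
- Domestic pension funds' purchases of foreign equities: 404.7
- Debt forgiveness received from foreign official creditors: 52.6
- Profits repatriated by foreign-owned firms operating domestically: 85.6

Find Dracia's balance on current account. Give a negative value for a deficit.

1010.5

Goods: 616.2 - 553.7 + 514.5 = 577.0
Services: 549.1 + 141.1 - 114.9 - 136.0 - 193.1 = 246.2
Primary income: 126.4 - 85.6 = 40.8
Secondary income: 116.1 - 53.4 + 83.8 = 146.5
Current account = 577.0 + 246.2 + 40.8 + 146.5 = 1010.5
(Excluded from the current account — financial account: purchases of foreign government bonds by domestic residents 192.5, new loans extended by domestic banks to foreign borrowers 228.1, domestic pension funds' purchases of foreign equities 404.7; capital account: acquisition of foreign patents and trademarks (non-produced assets) 75.6, debt forgiveness received from foreign official creditors 52.6.)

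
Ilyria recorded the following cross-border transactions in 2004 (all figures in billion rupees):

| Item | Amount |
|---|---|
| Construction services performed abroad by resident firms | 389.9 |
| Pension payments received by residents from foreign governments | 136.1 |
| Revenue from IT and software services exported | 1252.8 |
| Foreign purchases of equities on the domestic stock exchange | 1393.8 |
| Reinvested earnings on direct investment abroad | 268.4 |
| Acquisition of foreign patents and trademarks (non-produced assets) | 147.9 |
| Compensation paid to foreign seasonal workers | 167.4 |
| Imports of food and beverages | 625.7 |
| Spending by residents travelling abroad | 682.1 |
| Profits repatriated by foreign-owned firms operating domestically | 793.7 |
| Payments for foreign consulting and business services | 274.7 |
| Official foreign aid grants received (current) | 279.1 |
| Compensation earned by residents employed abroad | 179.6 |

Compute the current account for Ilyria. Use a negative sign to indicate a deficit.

Goods: -625.7
Services: 389.9 + 1252.8 - 274.7 - 682.1 = 685.9
Primary income: -793.7 + 179.6 + 268.4 - 167.4 = -513.1
Secondary income: 279.1 + 136.1 = 415.2
Current account = (-625.7) + 685.9 + (-513.1) + 415.2 = -37.7
(Excluded from the current account — financial account: foreign purchases of equities on the domestic stock exchange 1393.8; capital account: acquisition of foreign patents and trademarks (non-produced assets) 147.9.)

-37.7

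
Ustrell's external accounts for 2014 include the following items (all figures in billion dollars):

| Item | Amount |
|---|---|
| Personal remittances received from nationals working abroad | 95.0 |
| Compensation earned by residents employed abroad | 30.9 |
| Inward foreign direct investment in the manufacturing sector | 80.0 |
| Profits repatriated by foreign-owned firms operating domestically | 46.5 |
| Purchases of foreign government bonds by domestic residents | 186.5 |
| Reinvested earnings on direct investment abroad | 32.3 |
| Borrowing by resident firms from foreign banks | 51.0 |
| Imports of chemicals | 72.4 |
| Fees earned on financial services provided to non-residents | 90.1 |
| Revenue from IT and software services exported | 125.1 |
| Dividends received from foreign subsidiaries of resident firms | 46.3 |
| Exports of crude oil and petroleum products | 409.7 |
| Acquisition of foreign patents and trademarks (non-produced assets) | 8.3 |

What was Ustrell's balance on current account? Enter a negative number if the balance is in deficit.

Goods: -72.4 + 409.7 = 337.3
Services: 90.1 + 125.1 = 215.2
Primary income: 46.3 + 32.3 - 46.5 + 30.9 = 63.0
Secondary income: 95.0
Current account = 337.3 + 215.2 + 63.0 + 95.0 = 710.5
(Excluded from the current account — financial account: inward foreign direct investment in the manufacturing sector 80.0, purchases of foreign government bonds by domestic residents 186.5, borrowing by resident firms from foreign banks 51.0; capital account: acquisition of foreign patents and trademarks (non-produced assets) 8.3.)

710.5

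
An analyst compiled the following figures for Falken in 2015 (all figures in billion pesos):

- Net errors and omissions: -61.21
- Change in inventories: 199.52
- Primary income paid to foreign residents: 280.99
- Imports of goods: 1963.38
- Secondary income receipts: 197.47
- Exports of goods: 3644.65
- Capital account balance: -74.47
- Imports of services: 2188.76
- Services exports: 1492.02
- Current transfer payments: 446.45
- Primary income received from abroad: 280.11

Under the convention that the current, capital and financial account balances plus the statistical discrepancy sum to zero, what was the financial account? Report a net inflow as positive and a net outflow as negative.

Goods balance = 3644.65 - 1963.38 = 1681.27
Services balance = 1492.02 - 2188.76 = -696.74
Trade balance (goods + services) = 1681.27 + (-696.74) = 984.53
Net primary income = 280.11 - 280.99 = -0.88
Net secondary income = 197.47 - 446.45 = -248.98
Current account = 984.53 + (-0.88) + (-248.98) = 734.67
Financial account = -(734.67 + (-74.47) + (-61.21)) = -598.99

-598.99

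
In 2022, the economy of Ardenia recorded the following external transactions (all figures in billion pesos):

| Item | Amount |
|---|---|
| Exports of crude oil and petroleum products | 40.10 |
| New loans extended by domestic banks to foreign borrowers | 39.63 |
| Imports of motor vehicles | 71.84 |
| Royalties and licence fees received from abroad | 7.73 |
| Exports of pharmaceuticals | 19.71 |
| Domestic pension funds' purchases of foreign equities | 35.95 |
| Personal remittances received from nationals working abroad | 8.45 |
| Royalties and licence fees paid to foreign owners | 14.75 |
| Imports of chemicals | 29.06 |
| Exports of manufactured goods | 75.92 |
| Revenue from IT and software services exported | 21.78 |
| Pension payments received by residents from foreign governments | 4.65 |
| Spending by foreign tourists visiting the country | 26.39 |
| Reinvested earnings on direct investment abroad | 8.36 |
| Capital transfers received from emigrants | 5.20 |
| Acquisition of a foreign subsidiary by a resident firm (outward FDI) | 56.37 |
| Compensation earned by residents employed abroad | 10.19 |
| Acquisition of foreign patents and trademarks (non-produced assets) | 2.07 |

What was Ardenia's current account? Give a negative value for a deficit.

Goods: 40.10 - 71.84 + 75.92 + 19.71 - 29.06 = 34.83
Services: -14.75 + 7.73 + 26.39 + 21.78 = 41.15
Primary income: 8.36 + 10.19 = 18.55
Secondary income: 4.65 + 8.45 = 13.10
Current account = 34.83 + 41.15 + 18.55 + 13.10 = 107.63
(Excluded from the current account — financial account: new loans extended by domestic banks to foreign borrowers 39.63, domestic pension funds' purchases of foreign equities 35.95, acquisition of a foreign subsidiary by a resident firm (outward FDI) 56.37; capital account: capital transfers received from emigrants 5.20, acquisition of foreign patents and trademarks (non-produced assets) 2.07.)

107.63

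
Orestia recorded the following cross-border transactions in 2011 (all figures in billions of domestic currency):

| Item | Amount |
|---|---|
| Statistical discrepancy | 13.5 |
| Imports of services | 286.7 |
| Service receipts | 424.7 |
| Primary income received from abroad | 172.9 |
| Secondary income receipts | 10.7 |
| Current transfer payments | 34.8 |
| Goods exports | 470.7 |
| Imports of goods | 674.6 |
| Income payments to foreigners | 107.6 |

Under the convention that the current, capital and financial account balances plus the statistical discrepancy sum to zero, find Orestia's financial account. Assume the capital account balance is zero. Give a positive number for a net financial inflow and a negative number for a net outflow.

Goods balance = 470.7 - 674.6 = -203.9
Services balance = 424.7 - 286.7 = 138.0
Trade balance (goods + services) = -203.9 + 138.0 = -65.9
Net primary income = 172.9 - 107.6 = 65.3
Net secondary income = 10.7 - 34.8 = -24.1
Current account = -65.9 + 65.3 + (-24.1) = -24.7
Financial account = -(-24.7 + 13.5) = 11.2

11.2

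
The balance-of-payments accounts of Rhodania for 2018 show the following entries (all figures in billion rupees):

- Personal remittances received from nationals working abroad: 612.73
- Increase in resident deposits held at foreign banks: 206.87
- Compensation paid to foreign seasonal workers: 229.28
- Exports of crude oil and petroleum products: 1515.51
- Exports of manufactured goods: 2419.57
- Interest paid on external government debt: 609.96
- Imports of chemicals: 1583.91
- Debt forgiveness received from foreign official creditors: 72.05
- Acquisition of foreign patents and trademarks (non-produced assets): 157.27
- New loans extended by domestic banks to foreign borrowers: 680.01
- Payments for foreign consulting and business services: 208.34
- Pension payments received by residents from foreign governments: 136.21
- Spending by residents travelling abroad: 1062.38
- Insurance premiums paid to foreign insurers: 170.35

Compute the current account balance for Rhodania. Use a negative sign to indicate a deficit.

Goods: 1515.51 - 1583.91 + 2419.57 = 2351.17
Services: -1062.38 - 170.35 - 208.34 = -1441.07
Primary income: -229.28 - 609.96 = -839.24
Secondary income: 136.21 + 612.73 = 748.94
Current account = 2351.17 + (-1441.07) + (-839.24) + 748.94 = 819.80
(Excluded from the current account — financial account: increase in resident deposits held at foreign banks 206.87, new loans extended by domestic banks to foreign borrowers 680.01; capital account: debt forgiveness received from foreign official creditors 72.05, acquisition of foreign patents and trademarks (non-produced assets) 157.27.)

819.80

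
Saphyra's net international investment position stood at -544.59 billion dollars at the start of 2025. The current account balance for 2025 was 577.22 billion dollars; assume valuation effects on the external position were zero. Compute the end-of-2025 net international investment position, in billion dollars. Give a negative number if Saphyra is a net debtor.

32.63

With no valuation effects, change in NIIP = current account = 577.22
End-of-year NIIP = -544.59 + 577.22 = 32.63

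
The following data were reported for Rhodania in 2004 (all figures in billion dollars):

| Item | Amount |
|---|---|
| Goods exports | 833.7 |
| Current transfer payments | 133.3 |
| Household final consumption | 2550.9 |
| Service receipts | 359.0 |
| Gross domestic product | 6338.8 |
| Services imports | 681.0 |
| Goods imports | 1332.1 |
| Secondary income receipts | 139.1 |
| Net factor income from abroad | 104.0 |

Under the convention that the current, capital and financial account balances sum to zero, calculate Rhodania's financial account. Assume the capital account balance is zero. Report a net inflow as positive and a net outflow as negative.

710.6

Goods balance = 833.7 - 1332.1 = -498.4
Services balance = 359.0 - 681.0 = -322.0
Trade balance (goods + services) = -498.4 + (-322.0) = -820.4
Net primary income = 104.0
Net secondary income = 139.1 - 133.3 = 5.8
Current account = -820.4 + 104.0 + 5.8 = -710.6
Financial account = -(-710.6) = 710.6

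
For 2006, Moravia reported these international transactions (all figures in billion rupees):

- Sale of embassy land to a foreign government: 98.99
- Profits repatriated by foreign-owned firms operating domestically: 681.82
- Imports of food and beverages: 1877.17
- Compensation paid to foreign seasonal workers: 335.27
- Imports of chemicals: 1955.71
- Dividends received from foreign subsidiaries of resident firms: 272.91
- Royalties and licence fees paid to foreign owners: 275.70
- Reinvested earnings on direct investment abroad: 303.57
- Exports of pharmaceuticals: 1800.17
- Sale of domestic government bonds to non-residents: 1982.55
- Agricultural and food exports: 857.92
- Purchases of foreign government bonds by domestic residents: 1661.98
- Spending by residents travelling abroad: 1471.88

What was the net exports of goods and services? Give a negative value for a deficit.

-2922.37

Goods: -1955.71 - 1877.17 + 857.92 + 1800.17 = -1174.79
Services: -1471.88 - 275.70 = -1747.58
Trade balance = -1174.79 + (-1747.58) = -2922.37
(Excluded from the trade balance — capital account: sale of embassy land to a foreign government 98.99; primary income: profits repatriated by foreign-owned firms operating domestically 681.82, compensation paid to foreign seasonal workers 335.27, dividends received from foreign subsidiaries of resident firms 272.91, reinvested earnings on direct investment abroad 303.57; financial account: sale of domestic government bonds to non-residents 1982.55, purchases of foreign government bonds by domestic residents 1661.98.)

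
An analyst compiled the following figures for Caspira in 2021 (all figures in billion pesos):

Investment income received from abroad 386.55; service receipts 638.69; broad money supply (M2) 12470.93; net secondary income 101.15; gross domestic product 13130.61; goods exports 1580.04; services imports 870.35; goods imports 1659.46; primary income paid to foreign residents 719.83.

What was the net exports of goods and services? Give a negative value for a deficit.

-311.08

Goods balance = 1580.04 - 1659.46 = -79.42
Services balance = 638.69 - 870.35 = -231.66
Trade balance (goods + services) = -79.42 + (-231.66) = -311.08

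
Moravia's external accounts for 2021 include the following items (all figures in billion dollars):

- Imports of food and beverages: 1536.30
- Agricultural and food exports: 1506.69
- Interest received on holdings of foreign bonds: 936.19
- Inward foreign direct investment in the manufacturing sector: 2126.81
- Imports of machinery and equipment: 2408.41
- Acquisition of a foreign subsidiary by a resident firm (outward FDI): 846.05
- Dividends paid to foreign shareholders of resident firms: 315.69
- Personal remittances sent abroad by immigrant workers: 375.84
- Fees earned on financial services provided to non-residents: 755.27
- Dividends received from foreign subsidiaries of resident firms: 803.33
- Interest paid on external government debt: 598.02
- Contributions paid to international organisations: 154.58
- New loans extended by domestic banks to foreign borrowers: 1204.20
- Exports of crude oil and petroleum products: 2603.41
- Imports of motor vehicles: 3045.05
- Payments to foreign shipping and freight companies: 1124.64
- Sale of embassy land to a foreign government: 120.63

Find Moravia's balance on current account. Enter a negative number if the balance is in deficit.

Goods: -3045.05 - 1536.30 + 2603.41 + 1506.69 - 2408.41 = -2879.66
Services: 755.27 - 1124.64 = -369.37
Primary income: 803.33 - 315.69 - 598.02 + 936.19 = 825.81
Secondary income: -154.58 - 375.84 = -530.42
Current account = (-2879.66) + (-369.37) + 825.81 + (-530.42) = -2953.64
(Excluded from the current account — financial account: inward foreign direct investment in the manufacturing sector 2126.81, acquisition of a foreign subsidiary by a resident firm (outward FDI) 846.05, new loans extended by domestic banks to foreign borrowers 1204.20; capital account: sale of embassy land to a foreign government 120.63.)

-2953.64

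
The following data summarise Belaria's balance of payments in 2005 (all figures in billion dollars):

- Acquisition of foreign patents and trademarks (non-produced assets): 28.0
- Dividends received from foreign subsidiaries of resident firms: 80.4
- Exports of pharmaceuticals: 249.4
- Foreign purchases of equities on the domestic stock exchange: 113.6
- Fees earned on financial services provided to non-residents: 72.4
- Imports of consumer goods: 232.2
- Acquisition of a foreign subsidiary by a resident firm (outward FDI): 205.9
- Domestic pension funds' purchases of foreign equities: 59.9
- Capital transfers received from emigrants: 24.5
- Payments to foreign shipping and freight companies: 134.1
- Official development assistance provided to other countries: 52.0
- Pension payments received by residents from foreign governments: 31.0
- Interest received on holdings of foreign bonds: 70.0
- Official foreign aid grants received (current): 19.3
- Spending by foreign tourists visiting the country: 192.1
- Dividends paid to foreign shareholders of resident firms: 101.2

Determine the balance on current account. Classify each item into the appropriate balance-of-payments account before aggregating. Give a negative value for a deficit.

Goods: 249.4 - 232.2 = 17.2
Services: -134.1 + 192.1 + 72.4 = 130.4
Primary income: 80.4 + 70.0 - 101.2 = 49.2
Secondary income: -52.0 + 31.0 + 19.3 = -1.7
Current account = 17.2 + 130.4 + 49.2 + (-1.7) = 195.1
(Excluded from the current account — capital account: acquisition of foreign patents and trademarks (non-produced assets) 28.0, capital transfers received from emigrants 24.5; financial account: foreign purchases of equities on the domestic stock exchange 113.6, acquisition of a foreign subsidiary by a resident firm (outward FDI) 205.9, domestic pension funds' purchases of foreign equities 59.9.)

195.1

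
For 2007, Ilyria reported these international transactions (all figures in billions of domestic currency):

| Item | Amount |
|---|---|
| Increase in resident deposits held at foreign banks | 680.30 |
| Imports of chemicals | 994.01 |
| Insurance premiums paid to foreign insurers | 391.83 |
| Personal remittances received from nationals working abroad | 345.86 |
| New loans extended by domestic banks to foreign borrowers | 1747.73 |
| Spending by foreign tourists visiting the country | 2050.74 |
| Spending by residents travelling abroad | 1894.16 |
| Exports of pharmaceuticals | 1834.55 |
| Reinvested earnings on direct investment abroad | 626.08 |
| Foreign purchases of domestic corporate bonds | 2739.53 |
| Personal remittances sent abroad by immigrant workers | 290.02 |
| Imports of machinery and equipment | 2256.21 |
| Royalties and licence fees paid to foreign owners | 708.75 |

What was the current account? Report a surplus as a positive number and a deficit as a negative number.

Goods: 1834.55 - 994.01 - 2256.21 = -1415.67
Services: -708.75 + 2050.74 - 391.83 - 1894.16 = -944.00
Primary income: 626.08
Secondary income: -290.02 + 345.86 = 55.84
Current account = (-1415.67) + (-944.00) + 626.08 + 55.84 = -1677.75
(Excluded from the current account — financial account: increase in resident deposits held at foreign banks 680.30, new loans extended by domestic banks to foreign borrowers 1747.73, foreign purchases of domestic corporate bonds 2739.53.)

-1677.75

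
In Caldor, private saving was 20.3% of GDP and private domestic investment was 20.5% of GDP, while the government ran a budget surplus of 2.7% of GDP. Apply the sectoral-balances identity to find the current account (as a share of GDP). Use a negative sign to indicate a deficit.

By the sectoral-balances identity, CA = (S_private - I) + (T - G).
Private balance = 20.3 - 20.5 = -0.2
Government balance (T - G) = 2.7
CA = -0.2 + 2.7 = 2.5

2.5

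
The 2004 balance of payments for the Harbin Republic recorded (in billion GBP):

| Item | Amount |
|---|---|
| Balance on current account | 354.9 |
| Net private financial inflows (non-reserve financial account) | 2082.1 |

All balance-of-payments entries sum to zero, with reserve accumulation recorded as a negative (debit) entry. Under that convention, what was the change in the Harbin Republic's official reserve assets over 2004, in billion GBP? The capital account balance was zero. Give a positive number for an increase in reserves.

Official reserve transactions balance = -(354.9 + 2082.1) = -2437.0
An accumulation of reserves is recorded as a debit (negative entry), so the change in the stock of reserves is the negative of that balance.
Change in official reserves = -(-2437.0) = 2437.0

2437.0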